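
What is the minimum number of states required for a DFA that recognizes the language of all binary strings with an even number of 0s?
Language: binary strings with an even number of 0s
Lower bound (Myhill–Nerode): the prefixes ε, 0 are pairwise distinguishable:
  ε vs 0: suffix ε distinguishes them (ε has zero 0s (accepted), 0 has one 0 (rejected))
So any DFA needs at least 2 states.
Upper bound: a DFA with 2 states exists (one state per class above).
Minimum states: 2

Final answer: 2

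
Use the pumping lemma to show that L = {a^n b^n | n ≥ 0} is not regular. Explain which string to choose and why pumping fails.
Language: L = {a^n b^n | n ≥ 0} (equal numbers of a's followed by b's)
Step 1: Assume for contradiction that L is regular, with pumping length p.
Step 2: Choose s = a^p b^p. Then s ∈ L (it has p a's followed by p b's) and |s| ≥ p.
Step 3: Consider any decomposition s = xyz with |xy| ≤ p and |y| > 0. Since |xy| ≤ p and the first p symbols of s are all a's, y = a^k for some k with 1 ≤ k ≤ p.
Step 4: Pumping up (i = 2): xy²z = a^(p+k) b^p, which has more a's than b's, so xy²z ∉ L.
This contradicts the pumping lemma, so L is not regular.

Final answer: Choose s = a^p b^p. Since |xy| ≤ p, y = a^k with k ≥ 1. Then xy²z = a^(p+k) b^p ∉ L.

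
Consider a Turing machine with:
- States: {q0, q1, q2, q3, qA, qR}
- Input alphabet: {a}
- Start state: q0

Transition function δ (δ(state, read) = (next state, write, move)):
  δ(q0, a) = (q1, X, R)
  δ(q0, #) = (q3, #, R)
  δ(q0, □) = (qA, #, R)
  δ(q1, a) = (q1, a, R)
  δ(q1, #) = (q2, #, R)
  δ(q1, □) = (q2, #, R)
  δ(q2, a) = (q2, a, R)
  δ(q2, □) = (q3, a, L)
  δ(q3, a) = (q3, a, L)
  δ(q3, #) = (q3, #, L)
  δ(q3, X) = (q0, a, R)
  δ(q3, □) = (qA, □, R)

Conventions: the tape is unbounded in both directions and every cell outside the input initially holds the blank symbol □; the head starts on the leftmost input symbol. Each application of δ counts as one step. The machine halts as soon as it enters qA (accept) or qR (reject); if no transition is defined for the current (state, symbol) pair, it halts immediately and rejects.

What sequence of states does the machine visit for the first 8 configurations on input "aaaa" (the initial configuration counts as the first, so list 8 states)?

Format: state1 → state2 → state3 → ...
Step 0: [q0]aaaa (head at position 0)
Step 1: δ(q0, a) = (q1, X, R)  ⊢  X[q1]aaa (head at position 1)
Step 2: δ(q1, a) = (q1, a, R)  ⊢  Xa[q1]aa (head at position 2)
Step 3: δ(q1, a) = (q1, a, R)  ⊢  Xaa[q1]a (head at position 3)
Step 4: δ(q1, a) = (q1, a, R)  ⊢  Xaaa[q1]□ (head at position 4)
Step 5: δ(q1, □) = (q2, #, R)  ⊢  Xaaa#[q2]□ (head at position 5)
Step 6: δ(q2, □) = (q3, a, L)  ⊢  Xaaa[q3]#a (head at position 4)
Step 7: δ(q3, #) = (q3, #, L)  ⊢  Xaa[q3]a#a (head at position 3)
Reading off the states of these 8 configurations: q0 → q1 → q1 → q1 → q1 → q2 → q3 → q3

Final answer: q0 → q1 → q1 → q1 → q1 → q2 → q3 → q3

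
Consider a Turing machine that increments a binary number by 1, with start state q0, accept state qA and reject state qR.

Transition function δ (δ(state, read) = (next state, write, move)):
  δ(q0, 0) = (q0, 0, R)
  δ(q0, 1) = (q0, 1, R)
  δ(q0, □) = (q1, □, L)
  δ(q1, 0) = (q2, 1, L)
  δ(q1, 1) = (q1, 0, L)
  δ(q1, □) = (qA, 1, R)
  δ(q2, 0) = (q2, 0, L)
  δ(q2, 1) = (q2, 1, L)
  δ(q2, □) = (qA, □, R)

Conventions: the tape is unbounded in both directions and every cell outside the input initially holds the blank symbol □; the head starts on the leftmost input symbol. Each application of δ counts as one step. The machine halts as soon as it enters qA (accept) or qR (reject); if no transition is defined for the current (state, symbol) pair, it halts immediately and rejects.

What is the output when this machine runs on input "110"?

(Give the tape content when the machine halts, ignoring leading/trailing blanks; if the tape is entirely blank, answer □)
Step 0: [q0]110 (head at position 0)
Step 1: δ(q0, 1) = (q0, 1, R)  ⊢  1[q0]10 (head at position 1)
Step 2: δ(q0, 1) = (q0, 1, R)  ⊢  11[q0]0 (head at position 2)
Step 3: δ(q0, 0) = (q0, 0, R)  ⊢  110[q0]□ (head at position 3)
Step 4: δ(q0, □) = (q1, □, L)  ⊢  11[q1]0□ (head at position 2)
Step 5: δ(q1, 0) = (q2, 1, L)  ⊢  1[q2]11□ (head at position 1)
Step 6: δ(q2, 1) = (q2, 1, L)  ⊢  [q2]111□ (head at position 0)
Step 7: δ(q2, 1) = (q2, 1, L)  ⊢  [q2]□111□ (head at position -1)
Step 8: δ(q2, □) = (qA, □, R)  ⊢  □[qA]111□ (head at position 0)
The machine is in qA, so it halts and accepts.
Tape content when halted (ignoring surrounding blanks): 111

Final answer: Output: 111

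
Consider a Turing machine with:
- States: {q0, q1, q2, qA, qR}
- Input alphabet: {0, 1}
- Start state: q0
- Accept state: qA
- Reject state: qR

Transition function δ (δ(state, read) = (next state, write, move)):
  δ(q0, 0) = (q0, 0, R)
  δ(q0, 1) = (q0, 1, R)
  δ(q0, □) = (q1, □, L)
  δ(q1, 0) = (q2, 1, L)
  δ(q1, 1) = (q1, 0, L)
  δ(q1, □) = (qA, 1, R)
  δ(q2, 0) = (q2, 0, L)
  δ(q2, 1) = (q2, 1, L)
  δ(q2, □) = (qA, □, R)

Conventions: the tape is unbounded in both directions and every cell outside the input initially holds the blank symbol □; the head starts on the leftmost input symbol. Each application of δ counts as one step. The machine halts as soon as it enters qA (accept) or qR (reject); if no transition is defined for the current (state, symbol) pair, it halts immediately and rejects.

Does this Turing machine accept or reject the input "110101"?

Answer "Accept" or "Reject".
Step 0: [q0]110101 (head at position 0)
Step 1: δ(q0, 1) = (q0, 1, R)  ⊢  1[q0]10101 (head at position 1)
Step 2: δ(q0, 1) = (q0, 1, R)  ⊢  11[q0]0101 (head at position 2)
Step 3: δ(q0, 0) = (q0, 0, R)  ⊢  110[q0]101 (head at position 3)
Step 4: δ(q0, 1) = (q0, 1, R)  ⊢  1101[q0]01 (head at position 4)
Step 5: δ(q0, 0) = (q0, 0, R)  ⊢  11010[q0]1 (head at position 5)
Step 6: δ(q0, 1) = (q0, 1, R)  ⊢  110101[q0]□ (head at position 6)
Step 7: δ(q0, □) = (q1, □, L)  ⊢  11010[q1]1□ (head at position 5)
Step 8: δ(q1, 1) = (q1, 0, L)  ⊢  1101[q1]00□ (head at position 4)
Step 9: δ(q1, 0) = (q2, 1, L)  ⊢  110[q2]110□ (head at position 3)
Step 10: δ(q2, 1) = (q2, 1, L)  ⊢  11[q2]0110□ (head at position 2)
Step 11: δ(q2, 0) = (q2, 0, L)  ⊢  1[q2]10110□ (head at position 1)
Step 12: δ(q2, 1) = (q2, 1, L)  ⊢  [q2]110110□ (head at position 0)
Step 13: δ(q2, 1) = (q2, 1, L)  ⊢  [q2]□110110□ (head at position -1)
Step 14: δ(q2, □) = (qA, □, R)  ⊢  □[qA]110110□ (head at position 0)
The machine is in qA, so it halts and accepts.

Final answer: Accept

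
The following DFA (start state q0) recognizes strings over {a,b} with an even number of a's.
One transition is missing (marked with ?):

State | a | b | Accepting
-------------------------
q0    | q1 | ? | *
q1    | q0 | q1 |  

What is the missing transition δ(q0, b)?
q0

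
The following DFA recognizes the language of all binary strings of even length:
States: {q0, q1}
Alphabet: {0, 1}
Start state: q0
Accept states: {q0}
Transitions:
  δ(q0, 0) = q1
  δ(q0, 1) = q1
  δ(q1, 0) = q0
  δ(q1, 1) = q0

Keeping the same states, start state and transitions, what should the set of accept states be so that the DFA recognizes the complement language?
The DFA is complete (every state has a transition on every symbol), so the complement
is recognized by the same DFA with accepting and non-accepting states swapped.
Original accept states: {q0}
Complement accept states = All states - Original accept states
= {q0, q1} - {q0}
= {q1}
Complement language: strings of ODD length

Final answer: {q1}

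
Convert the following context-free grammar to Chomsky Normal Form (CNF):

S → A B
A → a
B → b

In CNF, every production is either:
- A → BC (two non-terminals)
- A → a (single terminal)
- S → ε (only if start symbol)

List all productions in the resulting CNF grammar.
The grammar has no ε-productions or unit productions to eliminate.
S → A B is already in CNF (two non-terminals) – keep it.
A → a is already in CNF (single terminal) – keep it.
B → b is already in CNF (single terminal) – keep it.
Resulting CNF grammar (3 productions): A → a; B → b; S → A B

Final answer: A → a; B → b; S → A B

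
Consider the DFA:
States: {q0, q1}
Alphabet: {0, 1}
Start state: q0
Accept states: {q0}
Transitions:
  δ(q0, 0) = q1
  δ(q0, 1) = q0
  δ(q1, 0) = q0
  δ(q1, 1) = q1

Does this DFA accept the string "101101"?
Processing string "101101":
  q0 --1--> q0
  q0 --0--> q1
  q1 --1--> q1
  q1 --1--> q1
  q1 --0--> q0
  q0 --1--> q0
Final state: q0
Accept states: {q0}
q0 is an accept state, so the string is accepted.

Final answer: Yes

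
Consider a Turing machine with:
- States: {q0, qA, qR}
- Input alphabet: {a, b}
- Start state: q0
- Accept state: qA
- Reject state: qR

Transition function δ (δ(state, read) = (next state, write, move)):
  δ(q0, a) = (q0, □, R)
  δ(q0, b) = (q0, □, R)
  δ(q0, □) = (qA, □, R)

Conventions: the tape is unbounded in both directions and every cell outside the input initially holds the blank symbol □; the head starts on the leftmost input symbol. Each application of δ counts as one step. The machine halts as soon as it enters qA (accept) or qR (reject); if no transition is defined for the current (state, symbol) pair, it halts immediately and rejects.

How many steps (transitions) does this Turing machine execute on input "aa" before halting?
Step 0: [q0]aa (head at position 0)
Step 1: δ(q0, a) = (q0, □, R)  ⊢  □[q0]a (head at position 1)
Step 2: δ(q0, a) = (q0, □, R)  ⊢  □□[q0]□ (head at position 2)
Step 3: δ(q0, □) = (qA, □, R)  ⊢  □□□[qA]□ (head at position 3)
The machine is in qA, so it halts and accepts.
Number of transitions executed: 3.

Final answer: 3 steps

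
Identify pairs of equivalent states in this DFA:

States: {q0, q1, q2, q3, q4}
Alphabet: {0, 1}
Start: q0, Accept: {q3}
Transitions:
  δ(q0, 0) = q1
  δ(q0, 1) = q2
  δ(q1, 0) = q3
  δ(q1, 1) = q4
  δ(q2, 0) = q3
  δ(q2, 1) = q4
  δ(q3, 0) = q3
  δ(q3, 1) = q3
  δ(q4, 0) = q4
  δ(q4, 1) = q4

Using the table-filling algorithm:
Round 0 – mark pairs where exactly one state is accepting: (q0,q3), (q1,q3), (q2,q3), (q3,q4)
Round 1 – newly marked: (q0,q1) [on 0: q1 vs q3, already marked]; (q0,q2) [on 0: q1 vs q3, already marked]; (q1,q4) [on 0: q3 vs q4, already marked]; (q2,q4) [on 0: q3 vs q4, already marked]
Round 2 – newly marked: (q0,q4) [on 0: q1 vs q4, already marked]
No further pairs can be marked.
(q1, q2) unmarked: δ(q1,0)=q3, δ(q2,0)=q3; δ(q1,1)=q4, δ(q2,1)=q4 → equivalent
Equivalent pairs: (q1, q2)

Final answer: Equivalent pairs: (q1, q2)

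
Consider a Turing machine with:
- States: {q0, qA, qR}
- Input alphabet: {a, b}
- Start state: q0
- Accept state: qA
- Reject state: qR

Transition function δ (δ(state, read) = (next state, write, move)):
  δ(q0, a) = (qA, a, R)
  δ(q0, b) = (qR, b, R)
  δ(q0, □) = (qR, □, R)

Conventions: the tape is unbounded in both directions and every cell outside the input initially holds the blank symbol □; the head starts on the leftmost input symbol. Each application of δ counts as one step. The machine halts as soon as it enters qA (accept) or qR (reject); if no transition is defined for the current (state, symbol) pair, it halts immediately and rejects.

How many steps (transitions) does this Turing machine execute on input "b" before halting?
Step 0: [q0]b (head at position 0)
Step 1: δ(q0, b) = (qR, b, R)  ⊢  b[qR]□ (head at position 1)
The machine is in qR, so it halts and rejects.
Number of transitions executed: 1.

Final answer: 1 steps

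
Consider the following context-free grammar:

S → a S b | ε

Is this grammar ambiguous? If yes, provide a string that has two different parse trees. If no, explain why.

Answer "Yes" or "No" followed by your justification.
At every step exactly one production applies: if the remaining string to generate is non-empty it starts with a and ends with b, forcing S → a S b; if it is empty, S → ε is forced. Hence each string a^n b^n has exactly one derivation (S → a S b applied n times, then S → ε) and one parse tree.

Final answer: No - the grammar is unambiguous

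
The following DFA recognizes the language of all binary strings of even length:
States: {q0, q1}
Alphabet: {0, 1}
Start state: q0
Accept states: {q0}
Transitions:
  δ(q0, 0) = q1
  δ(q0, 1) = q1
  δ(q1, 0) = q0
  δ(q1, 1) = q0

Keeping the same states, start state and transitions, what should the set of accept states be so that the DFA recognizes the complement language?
The DFA is complete (every state has a transition on every symbol), so the complement
is recognized by the same DFA with accepting and non-accepting states swapped.
Original accept states: {q0}
Complement accept states = All states - Original accept states
= {q0, q1} - {q0}
= {q1}
Complement language: strings of ODD length

Final answer: {q1}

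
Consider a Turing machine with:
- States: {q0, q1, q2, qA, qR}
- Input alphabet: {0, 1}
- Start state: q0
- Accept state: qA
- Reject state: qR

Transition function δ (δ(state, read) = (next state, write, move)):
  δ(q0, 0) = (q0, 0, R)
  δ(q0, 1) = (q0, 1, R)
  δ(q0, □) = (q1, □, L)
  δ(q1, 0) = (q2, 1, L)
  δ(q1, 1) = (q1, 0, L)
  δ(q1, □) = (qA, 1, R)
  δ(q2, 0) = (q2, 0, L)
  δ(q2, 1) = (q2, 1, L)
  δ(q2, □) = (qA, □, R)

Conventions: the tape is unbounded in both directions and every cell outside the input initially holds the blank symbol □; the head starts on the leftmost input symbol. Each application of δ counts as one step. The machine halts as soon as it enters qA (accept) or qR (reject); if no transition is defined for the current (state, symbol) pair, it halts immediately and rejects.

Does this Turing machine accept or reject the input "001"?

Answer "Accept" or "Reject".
Step 0: [q0]001 (head at position 0)
Step 1: δ(q0, 0) = (q0, 0, R)  ⊢  0[q0]01 (head at position 1)
Step 2: δ(q0, 0) = (q0, 0, R)  ⊢  00[q0]1 (head at position 2)
Step 3: δ(q0, 1) = (q0, 1, R)  ⊢  001[q0]□ (head at position 3)
Step 4: δ(q0, □) = (q1, □, L)  ⊢  00[q1]1□ (head at position 2)
Step 5: δ(q1, 1) = (q1, 0, L)  ⊢  0[q1]00□ (head at position 1)
Step 6: δ(q1, 0) = (q2, 1, L)  ⊢  [q2]010□ (head at position 0)
Step 7: δ(q2, 0) = (q2, 0, L)  ⊢  [q2]□010□ (head at position -1)
Step 8: δ(q2, □) = (qA, □, R)  ⊢  □[qA]010□ (head at position 0)
The machine is in qA, so it halts and accepts.

Final answer: Accept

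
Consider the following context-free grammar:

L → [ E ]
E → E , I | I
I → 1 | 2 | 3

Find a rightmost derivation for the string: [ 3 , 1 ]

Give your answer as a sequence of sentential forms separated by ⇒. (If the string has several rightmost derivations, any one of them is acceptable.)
Start with L.
Step 1: the rightmost non-terminal is L; apply L → [ E ]:  [ E ]
Step 2: the rightmost non-terminal is E; apply E → E , I:  [ E , I ]
Step 3: the rightmost non-terminal is I; apply I → 1:  [ E , 1 ]
Step 4: the rightmost non-terminal is E; apply E → I:  [ I , 1 ]
Step 5: the rightmost non-terminal is I; apply I → 3:  [ 3 , 1 ]

Final answer: L ⇒ [ E ] ⇒ [ E , I ] ⇒ [ E , 1 ] ⇒ [ I , 1 ] ⇒ [ 3 , 1 ]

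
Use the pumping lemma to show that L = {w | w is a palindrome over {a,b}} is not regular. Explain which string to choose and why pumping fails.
Language: L = {w | w is a palindrome over {a,b}} (strings that read the same forwards and backwards)
Step 1: Assume for contradiction that L is regular, with pumping length p.
Step 2: Choose s = a^p b a^p. Then s ∈ L (it reads the same forwards and backwards) and |s| ≥ p.
Step 3: Consider any decomposition s = xyz with |xy| ≤ p and |y| > 0. Since |xy| ≤ p and the first p symbols of s are all a's, y = a^k for some k with 1 ≤ k ≤ p.
Step 4: Pumping up (i = 2): xy²z = a^(p+k) b a^p. Its reverse is a^p b a^(p+k) ≠ a^(p+k) b a^p (the single b is no longer in the middle), so xy²z is not a palindrome and xy²z ∉ L.
This contradicts the pumping lemma, so L is not regular.

Final answer: Choose s = a^p b a^p. Since |xy| ≤ p, y = a^k with k ≥ 1. Then xy²z = a^(p+k) b a^p is not a palindrome, so ∉ L.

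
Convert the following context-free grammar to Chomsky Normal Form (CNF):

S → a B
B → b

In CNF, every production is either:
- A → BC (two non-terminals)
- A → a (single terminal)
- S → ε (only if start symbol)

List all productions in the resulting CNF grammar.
The grammar has no ε-productions or unit productions to eliminate.
S → a B has terminal a in a right-hand side of length ≥ 2: introduce T_a → a and use T_a in place of a.
B → b is already in CNF (single terminal) – keep it.
S → a B becomes S → T_a B.
Resulting CNF grammar (3 productions): T_a → a; B → b; S → T_a B

Final answer: T_a → a; B → b; S → T_a B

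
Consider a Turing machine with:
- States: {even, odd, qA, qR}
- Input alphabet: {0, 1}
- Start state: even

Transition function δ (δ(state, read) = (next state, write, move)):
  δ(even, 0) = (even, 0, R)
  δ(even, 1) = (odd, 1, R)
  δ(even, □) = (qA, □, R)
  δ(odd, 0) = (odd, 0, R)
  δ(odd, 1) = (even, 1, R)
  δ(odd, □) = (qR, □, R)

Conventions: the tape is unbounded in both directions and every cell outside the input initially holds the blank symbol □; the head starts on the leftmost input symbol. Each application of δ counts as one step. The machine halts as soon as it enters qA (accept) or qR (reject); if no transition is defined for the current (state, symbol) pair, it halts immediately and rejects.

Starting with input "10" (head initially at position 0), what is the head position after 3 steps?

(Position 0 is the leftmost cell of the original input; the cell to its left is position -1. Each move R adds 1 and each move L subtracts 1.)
Step 0: [even]10 (head at position 0)
Step 1: δ(even, 1) = (odd, 1, R)  ⊢  1[odd]0 (head at position 1)
Step 2: δ(odd, 0) = (odd, 0, R)  ⊢  10[odd]□ (head at position 2)
Step 3: δ(odd, □) = (qR, □, R)  ⊢  10□[qR]□ (head at position 3)
Head position after 3 steps: 3

Final answer: Position 3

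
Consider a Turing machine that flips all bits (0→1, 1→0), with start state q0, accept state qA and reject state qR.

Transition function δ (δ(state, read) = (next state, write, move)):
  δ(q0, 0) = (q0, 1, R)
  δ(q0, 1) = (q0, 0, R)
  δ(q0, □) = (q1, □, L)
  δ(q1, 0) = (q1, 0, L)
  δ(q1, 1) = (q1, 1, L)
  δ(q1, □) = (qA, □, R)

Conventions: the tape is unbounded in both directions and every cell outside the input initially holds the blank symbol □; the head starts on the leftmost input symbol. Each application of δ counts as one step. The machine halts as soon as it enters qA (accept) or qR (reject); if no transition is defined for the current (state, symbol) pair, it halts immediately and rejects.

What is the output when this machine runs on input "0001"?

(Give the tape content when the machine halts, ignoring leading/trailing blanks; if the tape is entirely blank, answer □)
Step 0: [q0]0001 (head at position 0)
Step 1: δ(q0, 0) = (q0, 1, R)  ⊢  1[q0]001 (head at position 1)
Step 2: δ(q0, 0) = (q0, 1, R)  ⊢  11[q0]01 (head at position 2)
Step 3: δ(q0, 0) = (q0, 1, R)  ⊢  111[q0]1 (head at position 3)
Step 4: δ(q0, 1) = (q0, 0, R)  ⊢  1110[q0]□ (head at position 4)
Step 5: δ(q0, □) = (q1, □, L)  ⊢  111[q1]0□ (head at position 3)
Step 6: δ(q1, 0) = (q1, 0, L)  ⊢  11[q1]10□ (head at position 2)
Step 7: δ(q1, 1) = (q1, 1, L)  ⊢  1[q1]110□ (head at position 1)
Step 8: δ(q1, 1) = (q1, 1, L)  ⊢  [q1]1110□ (head at position 0)
Step 9: δ(q1, 1) = (q1, 1, L)  ⊢  [q1]□1110□ (head at position -1)
Step 10: δ(q1, □) = (qA, □, R)  ⊢  □[qA]1110□ (head at position 0)
The machine is in qA, so it halts and accepts.
Tape content when halted (ignoring surrounding blanks): 1110

Final answer: Output: 1110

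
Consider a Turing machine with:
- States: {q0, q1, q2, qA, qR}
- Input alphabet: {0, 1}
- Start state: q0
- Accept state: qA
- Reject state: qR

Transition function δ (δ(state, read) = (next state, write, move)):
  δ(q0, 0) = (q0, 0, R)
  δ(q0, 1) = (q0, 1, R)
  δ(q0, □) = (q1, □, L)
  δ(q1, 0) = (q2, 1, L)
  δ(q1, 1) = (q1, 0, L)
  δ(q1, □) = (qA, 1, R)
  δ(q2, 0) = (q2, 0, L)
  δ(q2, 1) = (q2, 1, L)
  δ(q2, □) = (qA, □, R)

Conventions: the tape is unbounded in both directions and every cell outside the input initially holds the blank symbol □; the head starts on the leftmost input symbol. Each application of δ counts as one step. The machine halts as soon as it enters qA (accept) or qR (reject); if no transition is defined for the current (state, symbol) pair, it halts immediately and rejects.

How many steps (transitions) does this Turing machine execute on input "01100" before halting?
Step 0: [q0]01100 (head at position 0)
Step 1: δ(q0, 0) = (q0, 0, R)  ⊢  0[q0]1100 (head at position 1)
Step 2: δ(q0, 1) = (q0, 1, R)  ⊢  01[q0]100 (head at position 2)
Step 3: δ(q0, 1) = (q0, 1, R)  ⊢  011[q0]00 (head at position 3)
Step 4: δ(q0, 0) = (q0, 0, R)  ⊢  0110[q0]0 (head at position 4)
Step 5: δ(q0, 0) = (q0, 0, R)  ⊢  01100[q0]□ (head at position 5)
Step 6: δ(q0, □) = (q1, □, L)  ⊢  0110[q1]0□ (head at position 4)
Step 7: δ(q1, 0) = (q2, 1, L)  ⊢  011[q2]01□ (head at position 3)
Step 8: δ(q2, 0) = (q2, 0, L)  ⊢  01[q2]101□ (head at position 2)
Step 9: δ(q2, 1) = (q2, 1, L)  ⊢  0[q2]1101□ (head at position 1)
Step 10: δ(q2, 1) = (q2, 1, L)  ⊢  [q2]01101□ (head at position 0)
Step 11: δ(q2, 0) = (q2, 0, L)  ⊢  [q2]□01101□ (head at position -1)
Step 12: δ(q2, □) = (qA, □, R)  ⊢  □[qA]01101□ (head at position 0)
The machine is in qA, so it halts and accepts.
Number of transitions executed: 12.

Final answer: 12 steps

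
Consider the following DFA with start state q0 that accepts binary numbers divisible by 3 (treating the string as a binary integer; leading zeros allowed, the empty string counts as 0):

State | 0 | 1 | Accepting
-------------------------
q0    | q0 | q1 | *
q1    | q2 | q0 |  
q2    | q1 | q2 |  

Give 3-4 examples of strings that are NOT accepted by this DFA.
Any strings that end in a non-accepting state work; for example:
"10": q0 → q1 → q2; q2 is not accepting → rejected
"100": q0 → q1 → q2 → q1; q1 is not accepting → rejected
"0001": q0 → q0 → q0 → q0 → q1; q1 is not accepting → rejected
"0100": q0 → q0 → q1 → q2 → q1; q1 is not accepting → rejected

Final answer: "10", "100", "0001", "0100"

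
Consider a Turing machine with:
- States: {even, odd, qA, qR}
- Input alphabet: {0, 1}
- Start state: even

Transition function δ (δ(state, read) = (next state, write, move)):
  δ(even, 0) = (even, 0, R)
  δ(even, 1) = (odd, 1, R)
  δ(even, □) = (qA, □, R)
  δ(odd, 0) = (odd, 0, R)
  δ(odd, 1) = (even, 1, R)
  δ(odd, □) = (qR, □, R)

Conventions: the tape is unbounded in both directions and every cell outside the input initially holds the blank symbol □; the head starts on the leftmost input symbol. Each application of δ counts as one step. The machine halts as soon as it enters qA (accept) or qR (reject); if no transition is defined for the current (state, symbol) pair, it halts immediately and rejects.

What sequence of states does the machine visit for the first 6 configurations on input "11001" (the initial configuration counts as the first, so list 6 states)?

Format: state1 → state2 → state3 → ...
Step 0: [even]11001 (head at position 0)
Step 1: δ(even, 1) = (odd, 1, R)  ⊢  1[odd]1001 (head at position 1)
Step 2: δ(odd, 1) = (even, 1, R)  ⊢  11[even]001 (head at position 2)
Step 3: δ(even, 0) = (even, 0, R)  ⊢  110[even]01 (head at position 3)
Step 4: δ(even, 0) = (even, 0, R)  ⊢  1100[even]1 (head at position 4)
Step 5: δ(even, 1) = (odd, 1, R)  ⊢  11001[odd]□ (head at position 5)
Reading off the states of these 6 configurations: even → odd → even → even → even → odd

Final answer: even → odd → even → even → even → odd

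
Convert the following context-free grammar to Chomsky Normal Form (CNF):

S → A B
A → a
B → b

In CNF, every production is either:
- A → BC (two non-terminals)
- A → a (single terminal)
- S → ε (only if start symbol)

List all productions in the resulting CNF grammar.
The grammar has no ε-productions or unit productions to eliminate.
S → A B is already in CNF (two non-terminals) – keep it.
A → a is already in CNF (single terminal) – keep it.
B → b is already in CNF (single terminal) – keep it.
Resulting CNF grammar (3 productions): A → a; B → b; S → A B

Final answer: A → a; B → b; S → A B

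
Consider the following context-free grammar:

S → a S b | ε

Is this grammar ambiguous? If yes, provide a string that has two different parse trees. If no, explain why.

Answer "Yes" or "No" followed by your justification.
At every step exactly one production applies: if the remaining string to generate is non-empty it starts with a and ends with b, forcing S → a S b; if it is empty, S → ε is forced. Hence each string a^n b^n has exactly one derivation (S → a S b applied n times, then S → ε) and one parse tree.

Final answer: No - the grammar is unambiguous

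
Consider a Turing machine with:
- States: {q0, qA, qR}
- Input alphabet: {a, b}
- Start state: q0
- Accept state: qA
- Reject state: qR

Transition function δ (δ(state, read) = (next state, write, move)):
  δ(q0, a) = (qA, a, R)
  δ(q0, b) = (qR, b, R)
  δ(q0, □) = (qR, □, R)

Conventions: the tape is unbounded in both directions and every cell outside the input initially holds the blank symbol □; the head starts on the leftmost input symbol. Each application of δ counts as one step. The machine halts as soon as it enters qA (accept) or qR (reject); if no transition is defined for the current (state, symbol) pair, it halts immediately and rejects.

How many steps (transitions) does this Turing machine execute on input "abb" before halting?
Step 0: [q0]abb (head at position 0)
Step 1: δ(q0, a) = (qA, a, R)  ⊢  a[qA]bb (head at position 1)
The machine is in qA, so it halts and accepts.
Number of transitions executed: 1.

Final answer: 1 steps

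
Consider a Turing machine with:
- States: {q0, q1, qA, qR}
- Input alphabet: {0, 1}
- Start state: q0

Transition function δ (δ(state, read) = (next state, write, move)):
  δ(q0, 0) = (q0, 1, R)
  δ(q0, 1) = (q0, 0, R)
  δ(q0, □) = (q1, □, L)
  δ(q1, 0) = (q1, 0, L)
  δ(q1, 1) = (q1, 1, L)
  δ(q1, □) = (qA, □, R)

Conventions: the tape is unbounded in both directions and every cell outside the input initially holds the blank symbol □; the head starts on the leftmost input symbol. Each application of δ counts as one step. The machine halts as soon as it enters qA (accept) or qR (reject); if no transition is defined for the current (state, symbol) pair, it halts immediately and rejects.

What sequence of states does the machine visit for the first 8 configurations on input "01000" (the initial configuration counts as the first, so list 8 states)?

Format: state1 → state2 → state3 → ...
Step 0: [q0]01000 (head at position 0)
Step 1: δ(q0, 0) = (q0, 1, R)  ⊢  1[q0]1000 (head at position 1)
Step 2: δ(q0, 1) = (q0, 0, R)  ⊢  10[q0]000 (head at position 2)
Step 3: δ(q0, 0) = (q0, 1, R)  ⊢  101[q0]00 (head at position 3)
Step 4: δ(q0, 0) = (q0, 1, R)  ⊢  1011[q0]0 (head at position 4)
Step 5: δ(q0, 0) = (q0, 1, R)  ⊢  10111[q0]□ (head at position 5)
Step 6: δ(q0, □) = (q1, □, L)  ⊢  1011[q1]1□ (head at position 4)
Step 7: δ(q1, 1) = (q1, 1, L)  ⊢  101[q1]11□ (head at position 3)
Reading off the states of these 8 configurations: q0 → q0 → q0 → q0 → q0 → q0 → q1 → q1

Final answer: q0 → q0 → q0 → q0 → q0 → q0 → q1 → q1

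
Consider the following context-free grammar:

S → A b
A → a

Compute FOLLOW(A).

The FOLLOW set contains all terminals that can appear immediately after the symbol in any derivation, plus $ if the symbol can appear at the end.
A occurs only in S → A b, where it is immediately followed by the terminal b. So FOLLOW(A) = {b}.

Final answer: {b}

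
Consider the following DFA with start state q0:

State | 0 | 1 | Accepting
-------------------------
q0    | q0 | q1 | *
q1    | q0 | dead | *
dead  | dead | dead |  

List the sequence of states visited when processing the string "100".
q0 → q1 → q0 → q0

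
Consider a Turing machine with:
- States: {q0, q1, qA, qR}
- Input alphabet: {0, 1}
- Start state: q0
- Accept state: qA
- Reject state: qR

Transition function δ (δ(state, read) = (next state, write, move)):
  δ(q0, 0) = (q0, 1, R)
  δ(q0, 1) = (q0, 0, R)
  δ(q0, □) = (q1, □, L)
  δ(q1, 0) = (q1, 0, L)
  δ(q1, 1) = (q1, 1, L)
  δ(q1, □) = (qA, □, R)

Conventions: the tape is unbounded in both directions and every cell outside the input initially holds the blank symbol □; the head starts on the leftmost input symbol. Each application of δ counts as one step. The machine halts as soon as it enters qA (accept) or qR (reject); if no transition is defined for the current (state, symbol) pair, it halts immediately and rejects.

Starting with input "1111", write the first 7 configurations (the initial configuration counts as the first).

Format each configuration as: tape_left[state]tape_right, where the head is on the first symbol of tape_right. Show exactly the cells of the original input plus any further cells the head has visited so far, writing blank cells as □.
Step 0: [q0]1111 (head at position 0)
Step 1: δ(q0, 1) = (q0, 0, R)  ⊢  0[q0]111 (head at position 1)
Step 2: δ(q0, 1) = (q0, 0, R)  ⊢  00[q0]11 (head at position 2)
Step 3: δ(q0, 1) = (q0, 0, R)  ⊢  000[q0]1 (head at position 3)
Step 4: δ(q0, 1) = (q0, 0, R)  ⊢  0000[q0]□ (head at position 4)
Step 5: δ(q0, □) = (q1, □, L)  ⊢  000[q1]0□ (head at position 3)
Step 6: δ(q1, 0) = (q1, 0, L)  ⊢  00[q1]00□ (head at position 2)

Final answer: [q0]1111 ⊢ 0[q0]111 ⊢ 00[q0]11 ⊢ 000[q0]1 ⊢ 0000[q0]□ ⊢ 000[q1]0□ ⊢ 00[q1]00□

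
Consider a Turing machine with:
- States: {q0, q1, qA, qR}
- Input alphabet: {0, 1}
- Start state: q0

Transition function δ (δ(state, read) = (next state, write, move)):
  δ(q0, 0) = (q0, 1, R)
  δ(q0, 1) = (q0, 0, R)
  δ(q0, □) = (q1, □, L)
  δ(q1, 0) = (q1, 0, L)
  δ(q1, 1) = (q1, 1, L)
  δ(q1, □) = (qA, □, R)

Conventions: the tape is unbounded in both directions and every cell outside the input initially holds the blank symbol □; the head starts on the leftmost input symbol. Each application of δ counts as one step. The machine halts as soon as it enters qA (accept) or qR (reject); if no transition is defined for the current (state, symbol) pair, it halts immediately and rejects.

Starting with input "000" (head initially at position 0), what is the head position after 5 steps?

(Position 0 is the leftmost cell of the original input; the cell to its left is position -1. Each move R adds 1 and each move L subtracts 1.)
Step 0: [q0]000 (head at position 0)
Step 1: δ(q0, 0) = (q0, 1, R)  ⊢  1[q0]00 (head at position 1)
Step 2: δ(q0, 0) = (q0, 1, R)  ⊢  11[q0]0 (head at position 2)
Step 3: δ(q0, 0) = (q0, 1, R)  ⊢  111[q0]□ (head at position 3)
Step 4: δ(q0, □) = (q1, □, L)  ⊢  11[q1]1□ (head at position 2)
Step 5: δ(q1, 1) = (q1, 1, L)  ⊢  1[q1]11□ (head at position 1)
Head position after 5 steps: 1

Final answer: Position 1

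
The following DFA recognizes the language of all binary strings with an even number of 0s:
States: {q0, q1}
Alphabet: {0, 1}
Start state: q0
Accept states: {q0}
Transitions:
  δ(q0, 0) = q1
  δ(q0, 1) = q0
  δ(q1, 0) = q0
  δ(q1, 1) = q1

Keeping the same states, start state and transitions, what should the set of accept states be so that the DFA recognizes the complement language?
The DFA is complete (every state has a transition on every symbol), so the complement
is recognized by the same DFA with accepting and non-accepting states swapped.
Original accept states: {q0}
Complement accept states = All states - Original accept states
= {q0, q1} - {q0}
= {q1}
Complement language: strings with an ODD number of 0s

Final answer: {q1}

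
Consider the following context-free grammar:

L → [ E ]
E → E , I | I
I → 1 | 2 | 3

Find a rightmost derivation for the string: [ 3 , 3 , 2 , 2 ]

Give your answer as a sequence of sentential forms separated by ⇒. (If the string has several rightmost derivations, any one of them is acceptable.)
Start with L.
Step 1: the rightmost non-terminal is L; apply L → [ E ]:  [ E ]
Step 2: the rightmost non-terminal is E; apply E → E , I:  [ E , I ]
Step 3: the rightmost non-terminal is I; apply I → 2:  [ E , 2 ]
Step 4: the rightmost non-terminal is E; apply E → E , I:  [ E , I , 2 ]
Step 5: the rightmost non-terminal is I; apply I → 2:  [ E , 2 , 2 ]
Step 6: the rightmost non-terminal is E; apply E → E , I:  [ E , I , 2 , 2 ]
Step 7: the rightmost non-terminal is I; apply I → 3:  [ E , 3 , 2 , 2 ]
Step 8: the rightmost non-terminal is E; apply E → I:  [ I , 3 , 2 , 2 ]
Step 9: the rightmost non-terminal is I; apply I → 3:  [ 3 , 3 , 2 , 2 ]

Final answer: L ⇒ [ E ] ⇒ [ E , I ] ⇒ [ E , 2 ] ⇒ [ E , I , 2 ] ⇒ [ E , 2 , 2 ] ⇒ [ E , I , 2 , 2 ] ⇒ [ E , 3 , 2 , 2 ] ⇒ [ I , 3 , 2 , 2 ] ⇒ [ 3 , 3 , 2 , 2 ]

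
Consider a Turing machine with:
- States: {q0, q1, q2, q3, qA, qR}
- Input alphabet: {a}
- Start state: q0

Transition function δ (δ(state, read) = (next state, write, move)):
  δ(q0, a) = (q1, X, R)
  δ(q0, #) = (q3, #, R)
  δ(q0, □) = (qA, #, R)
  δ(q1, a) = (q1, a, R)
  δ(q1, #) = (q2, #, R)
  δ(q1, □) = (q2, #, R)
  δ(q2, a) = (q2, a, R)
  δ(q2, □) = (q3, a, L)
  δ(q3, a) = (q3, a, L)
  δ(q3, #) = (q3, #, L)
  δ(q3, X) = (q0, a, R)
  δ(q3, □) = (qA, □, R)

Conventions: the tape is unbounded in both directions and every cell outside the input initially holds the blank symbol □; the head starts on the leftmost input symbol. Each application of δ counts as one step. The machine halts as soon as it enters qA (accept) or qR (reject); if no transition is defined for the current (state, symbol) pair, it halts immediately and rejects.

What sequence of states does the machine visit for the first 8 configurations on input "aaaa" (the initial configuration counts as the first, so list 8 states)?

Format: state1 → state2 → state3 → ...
Step 0: [q0]aaaa (head at position 0)
Step 1: δ(q0, a) = (q1, X, R)  ⊢  X[q1]aaa (head at position 1)
Step 2: δ(q1, a) = (q1, a, R)  ⊢  Xa[q1]aa (head at position 2)
Step 3: δ(q1, a) = (q1, a, R)  ⊢  Xaa[q1]a (head at position 3)
Step 4: δ(q1, a) = (q1, a, R)  ⊢  Xaaa[q1]□ (head at position 4)
Step 5: δ(q1, □) = (q2, #, R)  ⊢  Xaaa#[q2]□ (head at position 5)
Step 6: δ(q2, □) = (q3, a, L)  ⊢  Xaaa[q3]#a (head at position 4)
Step 7: δ(q3, #) = (q3, #, L)  ⊢  Xaa[q3]a#a (head at position 3)
Reading off the states of these 8 configurations: q0 → q1 → q1 → q1 → q1 → q2 → q3 → q3

Final answer: q0 → q1 → q1 → q1 → q1 → q2 → q3 → q3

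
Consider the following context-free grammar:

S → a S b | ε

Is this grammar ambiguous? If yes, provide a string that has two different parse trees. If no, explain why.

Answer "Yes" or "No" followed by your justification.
At every step exactly one production applies: if the remaining string to generate is non-empty it starts with a and ends with b, forcing S → a S b; if it is empty, S → ε is forced. Hence each string a^n b^n has exactly one derivation (S → a S b applied n times, then S → ε) and one parse tree.

Final answer: No - the grammar is unambiguous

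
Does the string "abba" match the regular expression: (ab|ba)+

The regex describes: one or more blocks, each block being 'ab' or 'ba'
Yes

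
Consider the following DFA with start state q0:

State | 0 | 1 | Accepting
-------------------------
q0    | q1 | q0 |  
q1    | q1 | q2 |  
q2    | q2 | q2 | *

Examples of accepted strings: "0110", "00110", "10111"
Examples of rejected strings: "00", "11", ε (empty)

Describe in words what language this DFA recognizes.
binary strings containing '01' as a substring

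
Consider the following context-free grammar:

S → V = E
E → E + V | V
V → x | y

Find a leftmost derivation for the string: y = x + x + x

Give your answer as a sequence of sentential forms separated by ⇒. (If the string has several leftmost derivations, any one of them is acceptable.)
Start with S.
Step 1: the leftmost non-terminal is S; apply S → V = E:  V = E
Step 2: the leftmost non-terminal is V; apply V → y:  y = E
Step 3: the leftmost non-terminal is E; apply E → E + V:  y = E + V
Step 4: the leftmost non-terminal is E; apply E → E + V:  y = E + V + V
Step 5: the leftmost non-terminal is E; apply E → V:  y = V + V + V
Step 6: the leftmost non-terminal is V; apply V → x:  y = x + V + V
Step 7: the leftmost non-terminal is V; apply V → x:  y = x + x + V
Step 8: the leftmost non-terminal is V; apply V → x:  y = x + x + x

Final answer: S ⇒ V = E ⇒ y = E ⇒ y = E + V ⇒ y = E + V + V ⇒ y = V + V + V ⇒ y = x + V + V ⇒ y = x + x + V ⇒ y = x + x + x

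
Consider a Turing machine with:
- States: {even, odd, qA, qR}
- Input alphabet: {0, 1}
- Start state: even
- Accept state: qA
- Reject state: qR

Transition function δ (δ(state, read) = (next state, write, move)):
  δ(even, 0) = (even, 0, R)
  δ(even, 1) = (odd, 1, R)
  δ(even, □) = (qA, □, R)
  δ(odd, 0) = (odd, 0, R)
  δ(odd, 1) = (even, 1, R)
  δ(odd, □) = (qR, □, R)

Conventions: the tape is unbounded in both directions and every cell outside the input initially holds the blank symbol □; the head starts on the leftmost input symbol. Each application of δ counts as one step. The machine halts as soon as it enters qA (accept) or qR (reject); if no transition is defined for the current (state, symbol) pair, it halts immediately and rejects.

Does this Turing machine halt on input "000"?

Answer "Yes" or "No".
Step 0: [even]000 (head at position 0)
Step 1: δ(even, 0) = (even, 0, R)  ⊢  0[even]00 (head at position 1)
Step 2: δ(even, 0) = (even, 0, R)  ⊢  00[even]0 (head at position 2)
Step 3: δ(even, 0) = (even, 0, R)  ⊢  000[even]□ (head at position 3)
Step 4: δ(even, □) = (qA, □, R)  ⊢  000□[qA]□ (head at position 4)
The machine is in qA, so it halts and accepts.
It halts after 4 steps.

Final answer: Yes - halts after 4 steps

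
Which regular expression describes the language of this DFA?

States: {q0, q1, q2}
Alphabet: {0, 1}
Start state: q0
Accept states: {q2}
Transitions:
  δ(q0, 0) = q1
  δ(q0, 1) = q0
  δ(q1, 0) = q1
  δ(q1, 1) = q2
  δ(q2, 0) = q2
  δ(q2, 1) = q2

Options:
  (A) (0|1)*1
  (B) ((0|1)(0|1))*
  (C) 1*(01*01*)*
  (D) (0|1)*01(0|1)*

Testing sample strings against the DFA:
  '01' -> accepted
  '0010' -> accepted
  '101' -> accepted
  '01011' -> accepted
Checking each option for a counterexample:
  (A) (0|1)*1: '1' is rejected by the DFA but matches the regex → eliminated
  (B) ((0|1)(0|1))*: ε is rejected by the DFA but matches the regex → eliminated
  (C) 1*(01*01*)*: ε is rejected by the DFA but matches the regex → eliminated
  (D) (0|1)*01(0|1)*: agrees with the DFA on all strings of length ≤ 4
Only (D) (0|1)*01(0|1)* is consistent with the DFA.

Final answer: (D) (0|1)*01(0|1)*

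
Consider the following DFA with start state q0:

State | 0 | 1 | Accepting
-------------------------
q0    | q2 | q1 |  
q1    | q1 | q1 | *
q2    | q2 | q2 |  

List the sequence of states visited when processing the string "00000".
q0 → q2 → q2 → q2 → q2 → q2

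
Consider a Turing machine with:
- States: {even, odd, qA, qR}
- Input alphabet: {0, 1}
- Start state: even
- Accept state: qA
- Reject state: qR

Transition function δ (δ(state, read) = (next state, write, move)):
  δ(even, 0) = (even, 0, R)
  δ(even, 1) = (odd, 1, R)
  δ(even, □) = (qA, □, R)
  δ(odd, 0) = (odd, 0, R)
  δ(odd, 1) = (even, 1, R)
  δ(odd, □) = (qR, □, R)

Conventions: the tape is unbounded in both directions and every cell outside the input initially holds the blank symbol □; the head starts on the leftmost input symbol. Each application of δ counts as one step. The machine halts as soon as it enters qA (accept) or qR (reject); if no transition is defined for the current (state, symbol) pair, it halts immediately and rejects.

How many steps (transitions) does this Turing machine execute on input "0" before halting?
Step 0: [even]0 (head at position 0)
Step 1: δ(even, 0) = (even, 0, R)  ⊢  0[even]□ (head at position 1)
Step 2: δ(even, □) = (qA, □, R)  ⊢  0□[qA]□ (head at position 2)
The machine is in qA, so it halts and accepts.
Number of transitions executed: 2.

Final answer: 2 steps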